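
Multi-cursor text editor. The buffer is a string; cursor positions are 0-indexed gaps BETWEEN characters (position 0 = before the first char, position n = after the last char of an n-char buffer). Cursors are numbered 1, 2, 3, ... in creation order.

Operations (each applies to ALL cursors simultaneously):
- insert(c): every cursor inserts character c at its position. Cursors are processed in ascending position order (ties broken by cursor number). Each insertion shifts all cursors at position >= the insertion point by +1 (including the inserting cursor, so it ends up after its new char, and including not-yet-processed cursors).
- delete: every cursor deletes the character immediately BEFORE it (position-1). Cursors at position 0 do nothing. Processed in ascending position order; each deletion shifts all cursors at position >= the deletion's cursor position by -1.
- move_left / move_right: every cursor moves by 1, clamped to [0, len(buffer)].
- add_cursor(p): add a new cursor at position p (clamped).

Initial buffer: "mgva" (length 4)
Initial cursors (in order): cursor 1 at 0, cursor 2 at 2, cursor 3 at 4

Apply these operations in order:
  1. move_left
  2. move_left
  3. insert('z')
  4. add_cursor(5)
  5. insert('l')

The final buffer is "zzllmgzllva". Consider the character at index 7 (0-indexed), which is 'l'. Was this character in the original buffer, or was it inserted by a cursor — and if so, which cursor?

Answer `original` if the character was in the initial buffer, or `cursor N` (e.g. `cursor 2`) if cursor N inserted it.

After op 1 (move_left): buffer="mgva" (len 4), cursors c1@0 c2@1 c3@3, authorship ....
After op 2 (move_left): buffer="mgva" (len 4), cursors c1@0 c2@0 c3@2, authorship ....
After op 3 (insert('z')): buffer="zzmgzva" (len 7), cursors c1@2 c2@2 c3@5, authorship 12..3..
After op 4 (add_cursor(5)): buffer="zzmgzva" (len 7), cursors c1@2 c2@2 c3@5 c4@5, authorship 12..3..
After op 5 (insert('l')): buffer="zzllmgzllva" (len 11), cursors c1@4 c2@4 c3@9 c4@9, authorship 1212..334..
Authorship (.=original, N=cursor N): 1 2 1 2 . . 3 3 4 . .
Index 7: author = 3

Answer: cursor 3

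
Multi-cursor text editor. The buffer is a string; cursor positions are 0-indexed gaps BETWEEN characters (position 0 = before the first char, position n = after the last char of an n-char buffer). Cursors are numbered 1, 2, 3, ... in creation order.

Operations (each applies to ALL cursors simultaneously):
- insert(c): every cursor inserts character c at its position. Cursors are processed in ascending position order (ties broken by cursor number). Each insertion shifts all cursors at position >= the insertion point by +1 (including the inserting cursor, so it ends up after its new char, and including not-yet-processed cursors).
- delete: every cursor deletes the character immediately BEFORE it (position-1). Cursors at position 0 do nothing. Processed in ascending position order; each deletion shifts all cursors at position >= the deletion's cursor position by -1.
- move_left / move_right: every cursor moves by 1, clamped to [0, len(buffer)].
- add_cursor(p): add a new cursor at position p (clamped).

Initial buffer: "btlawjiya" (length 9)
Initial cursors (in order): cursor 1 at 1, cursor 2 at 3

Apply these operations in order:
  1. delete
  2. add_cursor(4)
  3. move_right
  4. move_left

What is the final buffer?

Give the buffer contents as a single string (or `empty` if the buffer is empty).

After op 1 (delete): buffer="tawjiya" (len 7), cursors c1@0 c2@1, authorship .......
After op 2 (add_cursor(4)): buffer="tawjiya" (len 7), cursors c1@0 c2@1 c3@4, authorship .......
After op 3 (move_right): buffer="tawjiya" (len 7), cursors c1@1 c2@2 c3@5, authorship .......
After op 4 (move_left): buffer="tawjiya" (len 7), cursors c1@0 c2@1 c3@4, authorship .......

Answer: tawjiya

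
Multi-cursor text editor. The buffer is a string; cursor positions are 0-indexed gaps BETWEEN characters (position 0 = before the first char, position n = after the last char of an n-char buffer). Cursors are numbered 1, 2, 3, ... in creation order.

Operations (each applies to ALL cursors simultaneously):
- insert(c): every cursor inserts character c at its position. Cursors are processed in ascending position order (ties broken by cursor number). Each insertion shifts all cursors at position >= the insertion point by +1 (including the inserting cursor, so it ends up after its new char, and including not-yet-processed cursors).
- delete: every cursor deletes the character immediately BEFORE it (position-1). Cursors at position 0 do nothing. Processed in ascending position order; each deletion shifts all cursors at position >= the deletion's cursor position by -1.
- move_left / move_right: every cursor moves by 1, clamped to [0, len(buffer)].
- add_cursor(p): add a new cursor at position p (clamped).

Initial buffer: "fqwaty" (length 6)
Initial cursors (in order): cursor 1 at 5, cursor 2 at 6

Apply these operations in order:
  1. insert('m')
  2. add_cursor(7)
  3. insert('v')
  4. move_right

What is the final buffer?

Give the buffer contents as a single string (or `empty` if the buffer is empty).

Answer: fqwatmvyvmv

Derivation:
After op 1 (insert('m')): buffer="fqwatmym" (len 8), cursors c1@6 c2@8, authorship .....1.2
After op 2 (add_cursor(7)): buffer="fqwatmym" (len 8), cursors c1@6 c3@7 c2@8, authorship .....1.2
After op 3 (insert('v')): buffer="fqwatmvyvmv" (len 11), cursors c1@7 c3@9 c2@11, authorship .....11.322
After op 4 (move_right): buffer="fqwatmvyvmv" (len 11), cursors c1@8 c3@10 c2@11, authorship .....11.322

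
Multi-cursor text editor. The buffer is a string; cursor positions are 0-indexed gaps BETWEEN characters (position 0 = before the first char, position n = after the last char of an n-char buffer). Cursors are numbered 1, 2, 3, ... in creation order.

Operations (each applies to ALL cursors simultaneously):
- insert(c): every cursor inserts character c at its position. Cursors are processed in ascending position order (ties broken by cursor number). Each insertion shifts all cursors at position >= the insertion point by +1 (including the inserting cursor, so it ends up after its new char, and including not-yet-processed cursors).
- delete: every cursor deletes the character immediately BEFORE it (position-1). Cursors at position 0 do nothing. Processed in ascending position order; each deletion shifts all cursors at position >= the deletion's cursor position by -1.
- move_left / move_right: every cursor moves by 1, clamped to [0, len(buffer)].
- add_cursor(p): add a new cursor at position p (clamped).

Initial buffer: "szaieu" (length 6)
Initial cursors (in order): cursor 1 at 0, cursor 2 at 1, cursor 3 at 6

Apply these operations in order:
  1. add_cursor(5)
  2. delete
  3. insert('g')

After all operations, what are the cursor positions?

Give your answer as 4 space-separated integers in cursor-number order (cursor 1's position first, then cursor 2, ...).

After op 1 (add_cursor(5)): buffer="szaieu" (len 6), cursors c1@0 c2@1 c4@5 c3@6, authorship ......
After op 2 (delete): buffer="zai" (len 3), cursors c1@0 c2@0 c3@3 c4@3, authorship ...
After op 3 (insert('g')): buffer="ggzaigg" (len 7), cursors c1@2 c2@2 c3@7 c4@7, authorship 12...34

Answer: 2 2 7 7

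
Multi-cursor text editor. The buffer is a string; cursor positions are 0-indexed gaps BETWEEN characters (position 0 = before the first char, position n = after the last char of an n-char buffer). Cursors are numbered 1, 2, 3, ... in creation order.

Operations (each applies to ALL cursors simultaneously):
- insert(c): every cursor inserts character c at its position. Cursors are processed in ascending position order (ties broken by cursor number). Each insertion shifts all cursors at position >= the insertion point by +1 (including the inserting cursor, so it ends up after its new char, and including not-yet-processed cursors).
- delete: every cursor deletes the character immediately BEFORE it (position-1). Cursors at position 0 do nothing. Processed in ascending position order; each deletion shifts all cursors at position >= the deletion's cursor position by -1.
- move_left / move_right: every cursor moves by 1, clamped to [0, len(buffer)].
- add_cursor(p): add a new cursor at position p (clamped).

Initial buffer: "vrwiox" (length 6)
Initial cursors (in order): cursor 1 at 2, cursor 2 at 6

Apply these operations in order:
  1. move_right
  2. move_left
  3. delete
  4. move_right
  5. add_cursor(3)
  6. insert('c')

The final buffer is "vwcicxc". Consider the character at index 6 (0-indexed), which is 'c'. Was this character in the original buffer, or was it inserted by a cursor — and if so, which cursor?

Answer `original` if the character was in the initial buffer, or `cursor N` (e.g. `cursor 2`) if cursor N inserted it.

Answer: cursor 2

Derivation:
After op 1 (move_right): buffer="vrwiox" (len 6), cursors c1@3 c2@6, authorship ......
After op 2 (move_left): buffer="vrwiox" (len 6), cursors c1@2 c2@5, authorship ......
After op 3 (delete): buffer="vwix" (len 4), cursors c1@1 c2@3, authorship ....
After op 4 (move_right): buffer="vwix" (len 4), cursors c1@2 c2@4, authorship ....
After op 5 (add_cursor(3)): buffer="vwix" (len 4), cursors c1@2 c3@3 c2@4, authorship ....
After op 6 (insert('c')): buffer="vwcicxc" (len 7), cursors c1@3 c3@5 c2@7, authorship ..1.3.2
Authorship (.=original, N=cursor N): . . 1 . 3 . 2
Index 6: author = 2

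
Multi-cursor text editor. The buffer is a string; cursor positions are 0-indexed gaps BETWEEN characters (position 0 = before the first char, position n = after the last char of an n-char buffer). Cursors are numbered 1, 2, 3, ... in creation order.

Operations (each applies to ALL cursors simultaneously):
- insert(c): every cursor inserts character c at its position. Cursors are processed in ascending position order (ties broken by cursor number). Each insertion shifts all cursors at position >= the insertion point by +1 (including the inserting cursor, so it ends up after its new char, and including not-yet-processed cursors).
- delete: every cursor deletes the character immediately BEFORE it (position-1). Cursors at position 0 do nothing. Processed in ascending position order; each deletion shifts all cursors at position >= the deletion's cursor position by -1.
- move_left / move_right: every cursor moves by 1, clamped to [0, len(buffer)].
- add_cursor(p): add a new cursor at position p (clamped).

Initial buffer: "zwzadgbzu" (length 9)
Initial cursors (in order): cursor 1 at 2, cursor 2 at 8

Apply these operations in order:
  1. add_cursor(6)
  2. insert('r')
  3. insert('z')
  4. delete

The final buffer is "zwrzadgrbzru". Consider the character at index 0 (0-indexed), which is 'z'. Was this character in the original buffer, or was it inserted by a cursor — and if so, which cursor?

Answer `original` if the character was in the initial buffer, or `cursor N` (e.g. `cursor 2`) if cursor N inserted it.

After op 1 (add_cursor(6)): buffer="zwzadgbzu" (len 9), cursors c1@2 c3@6 c2@8, authorship .........
After op 2 (insert('r')): buffer="zwrzadgrbzru" (len 12), cursors c1@3 c3@8 c2@11, authorship ..1....3..2.
After op 3 (insert('z')): buffer="zwrzzadgrzbzrzu" (len 15), cursors c1@4 c3@10 c2@14, authorship ..11....33..22.
After op 4 (delete): buffer="zwrzadgrbzru" (len 12), cursors c1@3 c3@8 c2@11, authorship ..1....3..2.
Authorship (.=original, N=cursor N): . . 1 . . . . 3 . . 2 .
Index 0: author = original

Answer: original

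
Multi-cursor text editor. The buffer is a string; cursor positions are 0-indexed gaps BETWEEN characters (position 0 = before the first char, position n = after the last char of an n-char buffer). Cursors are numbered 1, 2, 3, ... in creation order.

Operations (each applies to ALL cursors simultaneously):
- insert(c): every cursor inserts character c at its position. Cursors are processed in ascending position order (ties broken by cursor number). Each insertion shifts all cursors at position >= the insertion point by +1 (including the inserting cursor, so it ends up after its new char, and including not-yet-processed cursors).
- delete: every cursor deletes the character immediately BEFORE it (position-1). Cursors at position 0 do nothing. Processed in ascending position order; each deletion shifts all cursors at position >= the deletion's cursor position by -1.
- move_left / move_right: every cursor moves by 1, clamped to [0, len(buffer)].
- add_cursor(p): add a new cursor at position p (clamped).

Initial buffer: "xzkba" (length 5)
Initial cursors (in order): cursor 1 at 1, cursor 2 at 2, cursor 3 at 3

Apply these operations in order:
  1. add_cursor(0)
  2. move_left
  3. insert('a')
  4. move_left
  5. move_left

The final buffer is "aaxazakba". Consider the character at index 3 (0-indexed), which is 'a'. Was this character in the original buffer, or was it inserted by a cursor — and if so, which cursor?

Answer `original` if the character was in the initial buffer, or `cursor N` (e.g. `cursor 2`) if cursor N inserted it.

Answer: cursor 2

Derivation:
After op 1 (add_cursor(0)): buffer="xzkba" (len 5), cursors c4@0 c1@1 c2@2 c3@3, authorship .....
After op 2 (move_left): buffer="xzkba" (len 5), cursors c1@0 c4@0 c2@1 c3@2, authorship .....
After op 3 (insert('a')): buffer="aaxazakba" (len 9), cursors c1@2 c4@2 c2@4 c3@6, authorship 14.2.3...
After op 4 (move_left): buffer="aaxazakba" (len 9), cursors c1@1 c4@1 c2@3 c3@5, authorship 14.2.3...
After op 5 (move_left): buffer="aaxazakba" (len 9), cursors c1@0 c4@0 c2@2 c3@4, authorship 14.2.3...
Authorship (.=original, N=cursor N): 1 4 . 2 . 3 . . .
Index 3: author = 2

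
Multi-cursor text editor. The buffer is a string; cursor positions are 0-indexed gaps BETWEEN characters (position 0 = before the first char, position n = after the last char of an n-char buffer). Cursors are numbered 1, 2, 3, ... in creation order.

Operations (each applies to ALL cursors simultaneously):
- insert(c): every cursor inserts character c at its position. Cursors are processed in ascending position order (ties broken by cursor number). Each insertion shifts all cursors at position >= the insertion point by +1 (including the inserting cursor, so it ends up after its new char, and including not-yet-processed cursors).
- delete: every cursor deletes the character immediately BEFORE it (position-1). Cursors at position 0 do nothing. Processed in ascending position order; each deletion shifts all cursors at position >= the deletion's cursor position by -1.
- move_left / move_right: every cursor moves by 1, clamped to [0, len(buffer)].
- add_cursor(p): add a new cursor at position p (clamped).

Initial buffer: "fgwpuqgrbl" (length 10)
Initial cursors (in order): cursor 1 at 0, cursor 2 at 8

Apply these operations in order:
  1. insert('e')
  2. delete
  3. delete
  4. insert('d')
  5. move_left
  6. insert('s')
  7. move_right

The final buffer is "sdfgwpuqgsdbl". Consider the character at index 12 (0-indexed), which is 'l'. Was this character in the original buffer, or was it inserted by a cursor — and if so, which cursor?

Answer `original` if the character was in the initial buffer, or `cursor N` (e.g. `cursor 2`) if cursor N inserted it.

Answer: original

Derivation:
After op 1 (insert('e')): buffer="efgwpuqgrebl" (len 12), cursors c1@1 c2@10, authorship 1........2..
After op 2 (delete): buffer="fgwpuqgrbl" (len 10), cursors c1@0 c2@8, authorship ..........
After op 3 (delete): buffer="fgwpuqgbl" (len 9), cursors c1@0 c2@7, authorship .........
After op 4 (insert('d')): buffer="dfgwpuqgdbl" (len 11), cursors c1@1 c2@9, authorship 1.......2..
After op 5 (move_left): buffer="dfgwpuqgdbl" (len 11), cursors c1@0 c2@8, authorship 1.......2..
After op 6 (insert('s')): buffer="sdfgwpuqgsdbl" (len 13), cursors c1@1 c2@10, authorship 11.......22..
After op 7 (move_right): buffer="sdfgwpuqgsdbl" (len 13), cursors c1@2 c2@11, authorship 11.......22..
Authorship (.=original, N=cursor N): 1 1 . . . . . . . 2 2 . .
Index 12: author = original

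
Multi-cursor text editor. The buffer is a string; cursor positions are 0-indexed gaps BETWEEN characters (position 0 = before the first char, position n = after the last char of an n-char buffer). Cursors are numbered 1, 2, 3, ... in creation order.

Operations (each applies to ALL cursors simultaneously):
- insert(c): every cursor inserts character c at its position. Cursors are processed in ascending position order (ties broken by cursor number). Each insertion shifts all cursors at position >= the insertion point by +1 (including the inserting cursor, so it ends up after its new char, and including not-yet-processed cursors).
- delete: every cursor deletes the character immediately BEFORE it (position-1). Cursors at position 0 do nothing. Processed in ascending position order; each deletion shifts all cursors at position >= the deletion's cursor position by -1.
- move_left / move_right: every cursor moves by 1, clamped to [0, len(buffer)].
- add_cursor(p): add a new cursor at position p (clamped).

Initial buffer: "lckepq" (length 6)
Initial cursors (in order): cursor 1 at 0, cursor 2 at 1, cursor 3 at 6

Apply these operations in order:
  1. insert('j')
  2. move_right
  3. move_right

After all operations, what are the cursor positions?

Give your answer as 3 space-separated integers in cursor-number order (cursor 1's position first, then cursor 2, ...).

After op 1 (insert('j')): buffer="jljckepqj" (len 9), cursors c1@1 c2@3 c3@9, authorship 1.2.....3
After op 2 (move_right): buffer="jljckepqj" (len 9), cursors c1@2 c2@4 c3@9, authorship 1.2.....3
After op 3 (move_right): buffer="jljckepqj" (len 9), cursors c1@3 c2@5 c3@9, authorship 1.2.....3

Answer: 3 5 9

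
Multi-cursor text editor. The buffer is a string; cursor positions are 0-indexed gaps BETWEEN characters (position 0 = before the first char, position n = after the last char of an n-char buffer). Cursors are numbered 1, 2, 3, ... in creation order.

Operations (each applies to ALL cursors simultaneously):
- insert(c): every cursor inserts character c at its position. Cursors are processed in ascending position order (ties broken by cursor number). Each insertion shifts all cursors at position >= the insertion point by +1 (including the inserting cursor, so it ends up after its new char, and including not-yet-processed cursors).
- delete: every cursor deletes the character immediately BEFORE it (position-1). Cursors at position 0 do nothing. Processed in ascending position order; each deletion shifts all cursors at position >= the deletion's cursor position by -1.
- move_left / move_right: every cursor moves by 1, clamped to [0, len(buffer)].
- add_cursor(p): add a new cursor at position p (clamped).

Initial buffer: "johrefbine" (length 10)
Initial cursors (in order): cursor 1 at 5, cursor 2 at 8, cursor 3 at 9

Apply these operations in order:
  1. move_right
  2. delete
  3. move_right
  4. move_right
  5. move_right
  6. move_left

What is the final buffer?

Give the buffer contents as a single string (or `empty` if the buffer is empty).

After op 1 (move_right): buffer="johrefbine" (len 10), cursors c1@6 c2@9 c3@10, authorship ..........
After op 2 (delete): buffer="johrebi" (len 7), cursors c1@5 c2@7 c3@7, authorship .......
After op 3 (move_right): buffer="johrebi" (len 7), cursors c1@6 c2@7 c3@7, authorship .......
After op 4 (move_right): buffer="johrebi" (len 7), cursors c1@7 c2@7 c3@7, authorship .......
After op 5 (move_right): buffer="johrebi" (len 7), cursors c1@7 c2@7 c3@7, authorship .......
After op 6 (move_left): buffer="johrebi" (len 7), cursors c1@6 c2@6 c3@6, authorship .......

Answer: johrebi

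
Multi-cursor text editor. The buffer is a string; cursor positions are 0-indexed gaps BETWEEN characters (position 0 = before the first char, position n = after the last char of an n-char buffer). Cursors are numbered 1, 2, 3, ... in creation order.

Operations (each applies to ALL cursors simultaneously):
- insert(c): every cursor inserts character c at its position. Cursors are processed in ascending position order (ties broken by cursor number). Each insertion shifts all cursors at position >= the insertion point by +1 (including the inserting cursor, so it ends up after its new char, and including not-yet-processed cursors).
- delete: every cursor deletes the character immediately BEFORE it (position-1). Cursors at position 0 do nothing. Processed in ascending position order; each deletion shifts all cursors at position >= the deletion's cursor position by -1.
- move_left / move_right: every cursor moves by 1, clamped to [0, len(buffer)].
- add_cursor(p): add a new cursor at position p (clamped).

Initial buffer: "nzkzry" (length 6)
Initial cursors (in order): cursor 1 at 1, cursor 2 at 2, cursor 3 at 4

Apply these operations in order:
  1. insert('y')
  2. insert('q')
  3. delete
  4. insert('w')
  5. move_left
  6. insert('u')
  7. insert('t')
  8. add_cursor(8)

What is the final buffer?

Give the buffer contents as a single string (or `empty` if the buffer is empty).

After op 1 (insert('y')): buffer="nyzykzyry" (len 9), cursors c1@2 c2@4 c3@7, authorship .1.2..3..
After op 2 (insert('q')): buffer="nyqzyqkzyqry" (len 12), cursors c1@3 c2@6 c3@10, authorship .11.22..33..
After op 3 (delete): buffer="nyzykzyry" (len 9), cursors c1@2 c2@4 c3@7, authorship .1.2..3..
After op 4 (insert('w')): buffer="nywzywkzywry" (len 12), cursors c1@3 c2@6 c3@10, authorship .11.22..33..
After op 5 (move_left): buffer="nywzywkzywry" (len 12), cursors c1@2 c2@5 c3@9, authorship .11.22..33..
After op 6 (insert('u')): buffer="nyuwzyuwkzyuwry" (len 15), cursors c1@3 c2@7 c3@12, authorship .111.222..333..
After op 7 (insert('t')): buffer="nyutwzyutwkzyutwry" (len 18), cursors c1@4 c2@9 c3@15, authorship .1111.2222..3333..
After op 8 (add_cursor(8)): buffer="nyutwzyutwkzyutwry" (len 18), cursors c1@4 c4@8 c2@9 c3@15, authorship .1111.2222..3333..

Answer: nyutwzyutwkzyutwry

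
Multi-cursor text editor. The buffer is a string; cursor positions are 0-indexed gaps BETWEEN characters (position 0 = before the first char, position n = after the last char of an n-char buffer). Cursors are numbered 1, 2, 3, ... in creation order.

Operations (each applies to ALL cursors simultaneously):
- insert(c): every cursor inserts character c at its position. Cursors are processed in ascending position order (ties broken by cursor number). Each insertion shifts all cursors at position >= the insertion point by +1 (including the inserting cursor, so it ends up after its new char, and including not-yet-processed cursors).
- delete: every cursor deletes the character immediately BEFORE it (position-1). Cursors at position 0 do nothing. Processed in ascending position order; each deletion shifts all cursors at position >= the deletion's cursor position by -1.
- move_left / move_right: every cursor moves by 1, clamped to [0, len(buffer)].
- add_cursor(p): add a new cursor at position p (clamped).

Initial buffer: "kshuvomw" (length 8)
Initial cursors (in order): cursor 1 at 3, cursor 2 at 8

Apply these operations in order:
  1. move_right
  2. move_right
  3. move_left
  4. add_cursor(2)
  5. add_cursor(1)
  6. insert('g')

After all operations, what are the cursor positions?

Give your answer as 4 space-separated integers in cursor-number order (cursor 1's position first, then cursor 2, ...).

After op 1 (move_right): buffer="kshuvomw" (len 8), cursors c1@4 c2@8, authorship ........
After op 2 (move_right): buffer="kshuvomw" (len 8), cursors c1@5 c2@8, authorship ........
After op 3 (move_left): buffer="kshuvomw" (len 8), cursors c1@4 c2@7, authorship ........
After op 4 (add_cursor(2)): buffer="kshuvomw" (len 8), cursors c3@2 c1@4 c2@7, authorship ........
After op 5 (add_cursor(1)): buffer="kshuvomw" (len 8), cursors c4@1 c3@2 c1@4 c2@7, authorship ........
After op 6 (insert('g')): buffer="kgsghugvomgw" (len 12), cursors c4@2 c3@4 c1@7 c2@11, authorship .4.3..1...2.

Answer: 7 11 4 2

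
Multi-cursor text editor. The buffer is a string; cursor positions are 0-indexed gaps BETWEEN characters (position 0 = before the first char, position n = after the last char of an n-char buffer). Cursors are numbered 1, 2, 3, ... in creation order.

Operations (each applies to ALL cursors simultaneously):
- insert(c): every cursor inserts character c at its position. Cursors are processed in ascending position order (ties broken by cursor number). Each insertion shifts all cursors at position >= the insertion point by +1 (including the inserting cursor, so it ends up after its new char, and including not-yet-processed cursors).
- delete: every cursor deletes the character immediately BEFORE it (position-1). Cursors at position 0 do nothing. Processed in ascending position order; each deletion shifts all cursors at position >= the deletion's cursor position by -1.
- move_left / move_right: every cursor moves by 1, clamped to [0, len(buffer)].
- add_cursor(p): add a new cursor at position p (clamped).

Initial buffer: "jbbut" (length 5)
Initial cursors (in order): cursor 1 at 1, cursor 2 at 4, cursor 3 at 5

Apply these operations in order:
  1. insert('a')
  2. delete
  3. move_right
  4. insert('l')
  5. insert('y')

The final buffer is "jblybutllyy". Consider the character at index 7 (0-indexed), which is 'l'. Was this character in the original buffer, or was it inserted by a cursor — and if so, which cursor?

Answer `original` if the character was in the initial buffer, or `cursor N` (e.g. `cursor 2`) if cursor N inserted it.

Answer: cursor 2

Derivation:
After op 1 (insert('a')): buffer="jabbuata" (len 8), cursors c1@2 c2@6 c3@8, authorship .1...2.3
After op 2 (delete): buffer="jbbut" (len 5), cursors c1@1 c2@4 c3@5, authorship .....
After op 3 (move_right): buffer="jbbut" (len 5), cursors c1@2 c2@5 c3@5, authorship .....
After op 4 (insert('l')): buffer="jblbutll" (len 8), cursors c1@3 c2@8 c3@8, authorship ..1...23
After op 5 (insert('y')): buffer="jblybutllyy" (len 11), cursors c1@4 c2@11 c3@11, authorship ..11...2323
Authorship (.=original, N=cursor N): . . 1 1 . . . 2 3 2 3
Index 7: author = 2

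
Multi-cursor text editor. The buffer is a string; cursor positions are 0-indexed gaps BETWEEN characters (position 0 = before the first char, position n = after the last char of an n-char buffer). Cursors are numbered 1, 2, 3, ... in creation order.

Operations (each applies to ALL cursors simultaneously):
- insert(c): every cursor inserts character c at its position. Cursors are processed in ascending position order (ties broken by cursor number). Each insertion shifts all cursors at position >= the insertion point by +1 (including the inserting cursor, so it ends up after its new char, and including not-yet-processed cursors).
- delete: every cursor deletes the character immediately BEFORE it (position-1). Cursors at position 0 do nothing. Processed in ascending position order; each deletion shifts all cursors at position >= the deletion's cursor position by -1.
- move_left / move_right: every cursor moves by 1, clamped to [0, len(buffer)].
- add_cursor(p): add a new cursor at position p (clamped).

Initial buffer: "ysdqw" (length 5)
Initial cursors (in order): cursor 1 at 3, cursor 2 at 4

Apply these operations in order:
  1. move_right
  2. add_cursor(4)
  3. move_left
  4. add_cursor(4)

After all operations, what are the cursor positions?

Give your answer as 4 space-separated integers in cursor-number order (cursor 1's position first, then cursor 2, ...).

Answer: 3 4 3 4

Derivation:
After op 1 (move_right): buffer="ysdqw" (len 5), cursors c1@4 c2@5, authorship .....
After op 2 (add_cursor(4)): buffer="ysdqw" (len 5), cursors c1@4 c3@4 c2@5, authorship .....
After op 3 (move_left): buffer="ysdqw" (len 5), cursors c1@3 c3@3 c2@4, authorship .....
After op 4 (add_cursor(4)): buffer="ysdqw" (len 5), cursors c1@3 c3@3 c2@4 c4@4, authorship .....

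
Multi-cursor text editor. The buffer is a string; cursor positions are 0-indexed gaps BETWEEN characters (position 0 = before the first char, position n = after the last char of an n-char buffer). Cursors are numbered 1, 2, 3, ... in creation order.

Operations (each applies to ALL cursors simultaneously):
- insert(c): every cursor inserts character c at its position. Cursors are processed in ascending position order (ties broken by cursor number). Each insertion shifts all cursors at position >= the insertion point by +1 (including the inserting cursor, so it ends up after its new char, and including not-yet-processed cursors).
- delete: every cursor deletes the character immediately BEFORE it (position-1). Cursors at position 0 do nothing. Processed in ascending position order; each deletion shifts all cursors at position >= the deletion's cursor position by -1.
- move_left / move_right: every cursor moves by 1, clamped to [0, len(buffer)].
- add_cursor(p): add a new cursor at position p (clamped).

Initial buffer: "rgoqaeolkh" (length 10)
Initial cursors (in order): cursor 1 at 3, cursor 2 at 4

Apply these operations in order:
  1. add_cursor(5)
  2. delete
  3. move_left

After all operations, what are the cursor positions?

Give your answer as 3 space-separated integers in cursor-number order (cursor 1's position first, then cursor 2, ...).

Answer: 1 1 1

Derivation:
After op 1 (add_cursor(5)): buffer="rgoqaeolkh" (len 10), cursors c1@3 c2@4 c3@5, authorship ..........
After op 2 (delete): buffer="rgeolkh" (len 7), cursors c1@2 c2@2 c3@2, authorship .......
After op 3 (move_left): buffer="rgeolkh" (len 7), cursors c1@1 c2@1 c3@1, authorship .......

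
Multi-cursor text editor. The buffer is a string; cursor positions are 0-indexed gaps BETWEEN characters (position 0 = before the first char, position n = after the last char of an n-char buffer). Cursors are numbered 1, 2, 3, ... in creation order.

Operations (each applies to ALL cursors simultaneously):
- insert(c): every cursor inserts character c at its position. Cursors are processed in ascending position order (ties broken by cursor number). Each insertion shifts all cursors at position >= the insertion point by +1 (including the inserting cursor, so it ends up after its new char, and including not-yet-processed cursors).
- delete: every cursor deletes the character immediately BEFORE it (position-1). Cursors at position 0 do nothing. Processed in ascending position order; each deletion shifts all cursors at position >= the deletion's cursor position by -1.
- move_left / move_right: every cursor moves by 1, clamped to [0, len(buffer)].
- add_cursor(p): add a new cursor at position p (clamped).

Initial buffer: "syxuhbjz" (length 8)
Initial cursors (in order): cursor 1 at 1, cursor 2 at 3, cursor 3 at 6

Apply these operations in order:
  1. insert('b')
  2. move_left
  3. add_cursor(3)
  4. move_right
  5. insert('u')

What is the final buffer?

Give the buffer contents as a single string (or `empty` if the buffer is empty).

Answer: sbuyxubuuhbbujz

Derivation:
After op 1 (insert('b')): buffer="sbyxbuhbbjz" (len 11), cursors c1@2 c2@5 c3@9, authorship .1..2...3..
After op 2 (move_left): buffer="sbyxbuhbbjz" (len 11), cursors c1@1 c2@4 c3@8, authorship .1..2...3..
After op 3 (add_cursor(3)): buffer="sbyxbuhbbjz" (len 11), cursors c1@1 c4@3 c2@4 c3@8, authorship .1..2...3..
After op 4 (move_right): buffer="sbyxbuhbbjz" (len 11), cursors c1@2 c4@4 c2@5 c3@9, authorship .1..2...3..
After op 5 (insert('u')): buffer="sbuyxubuuhbbujz" (len 15), cursors c1@3 c4@6 c2@8 c3@13, authorship .11..422...33..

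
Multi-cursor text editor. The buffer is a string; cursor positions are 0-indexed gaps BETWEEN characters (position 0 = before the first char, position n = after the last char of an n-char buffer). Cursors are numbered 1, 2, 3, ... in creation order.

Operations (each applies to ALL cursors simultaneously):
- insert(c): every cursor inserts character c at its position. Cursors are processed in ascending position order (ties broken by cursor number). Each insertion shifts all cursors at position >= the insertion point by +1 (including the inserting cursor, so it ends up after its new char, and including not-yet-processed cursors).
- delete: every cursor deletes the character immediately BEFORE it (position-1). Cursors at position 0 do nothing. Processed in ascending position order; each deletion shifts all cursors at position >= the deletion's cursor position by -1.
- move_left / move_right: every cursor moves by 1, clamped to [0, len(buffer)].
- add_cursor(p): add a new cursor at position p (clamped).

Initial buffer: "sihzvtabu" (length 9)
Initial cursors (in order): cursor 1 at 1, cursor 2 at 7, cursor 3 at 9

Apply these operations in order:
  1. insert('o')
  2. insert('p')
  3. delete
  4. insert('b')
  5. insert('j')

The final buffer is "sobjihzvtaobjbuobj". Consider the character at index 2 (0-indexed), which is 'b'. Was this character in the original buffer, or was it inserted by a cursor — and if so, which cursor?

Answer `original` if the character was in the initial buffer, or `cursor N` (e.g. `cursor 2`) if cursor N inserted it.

Answer: cursor 1

Derivation:
After op 1 (insert('o')): buffer="soihzvtaobuo" (len 12), cursors c1@2 c2@9 c3@12, authorship .1......2..3
After op 2 (insert('p')): buffer="sopihzvtaopbuop" (len 15), cursors c1@3 c2@11 c3@15, authorship .11......22..33
After op 3 (delete): buffer="soihzvtaobuo" (len 12), cursors c1@2 c2@9 c3@12, authorship .1......2..3
After op 4 (insert('b')): buffer="sobihzvtaobbuob" (len 15), cursors c1@3 c2@11 c3@15, authorship .11......22..33
After op 5 (insert('j')): buffer="sobjihzvtaobjbuobj" (len 18), cursors c1@4 c2@13 c3@18, authorship .111......222..333
Authorship (.=original, N=cursor N): . 1 1 1 . . . . . . 2 2 2 . . 3 3 3
Index 2: author = 1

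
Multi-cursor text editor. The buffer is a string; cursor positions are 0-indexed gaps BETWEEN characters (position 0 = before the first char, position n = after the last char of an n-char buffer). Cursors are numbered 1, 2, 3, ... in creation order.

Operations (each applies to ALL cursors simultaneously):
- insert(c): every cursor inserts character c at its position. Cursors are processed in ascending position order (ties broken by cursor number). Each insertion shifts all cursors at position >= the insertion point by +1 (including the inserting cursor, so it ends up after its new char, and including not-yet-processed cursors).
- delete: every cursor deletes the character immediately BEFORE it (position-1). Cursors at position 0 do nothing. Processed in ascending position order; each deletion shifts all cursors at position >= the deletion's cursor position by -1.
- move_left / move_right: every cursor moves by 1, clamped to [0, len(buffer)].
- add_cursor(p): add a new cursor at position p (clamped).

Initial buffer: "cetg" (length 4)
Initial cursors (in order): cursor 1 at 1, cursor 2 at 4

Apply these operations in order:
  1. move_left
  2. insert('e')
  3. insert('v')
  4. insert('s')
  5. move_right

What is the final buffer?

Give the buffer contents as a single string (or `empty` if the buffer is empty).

Answer: evscetevsg

Derivation:
After op 1 (move_left): buffer="cetg" (len 4), cursors c1@0 c2@3, authorship ....
After op 2 (insert('e')): buffer="eceteg" (len 6), cursors c1@1 c2@5, authorship 1...2.
After op 3 (insert('v')): buffer="evcetevg" (len 8), cursors c1@2 c2@7, authorship 11...22.
After op 4 (insert('s')): buffer="evscetevsg" (len 10), cursors c1@3 c2@9, authorship 111...222.
After op 5 (move_right): buffer="evscetevsg" (len 10), cursors c1@4 c2@10, authorship 111...222.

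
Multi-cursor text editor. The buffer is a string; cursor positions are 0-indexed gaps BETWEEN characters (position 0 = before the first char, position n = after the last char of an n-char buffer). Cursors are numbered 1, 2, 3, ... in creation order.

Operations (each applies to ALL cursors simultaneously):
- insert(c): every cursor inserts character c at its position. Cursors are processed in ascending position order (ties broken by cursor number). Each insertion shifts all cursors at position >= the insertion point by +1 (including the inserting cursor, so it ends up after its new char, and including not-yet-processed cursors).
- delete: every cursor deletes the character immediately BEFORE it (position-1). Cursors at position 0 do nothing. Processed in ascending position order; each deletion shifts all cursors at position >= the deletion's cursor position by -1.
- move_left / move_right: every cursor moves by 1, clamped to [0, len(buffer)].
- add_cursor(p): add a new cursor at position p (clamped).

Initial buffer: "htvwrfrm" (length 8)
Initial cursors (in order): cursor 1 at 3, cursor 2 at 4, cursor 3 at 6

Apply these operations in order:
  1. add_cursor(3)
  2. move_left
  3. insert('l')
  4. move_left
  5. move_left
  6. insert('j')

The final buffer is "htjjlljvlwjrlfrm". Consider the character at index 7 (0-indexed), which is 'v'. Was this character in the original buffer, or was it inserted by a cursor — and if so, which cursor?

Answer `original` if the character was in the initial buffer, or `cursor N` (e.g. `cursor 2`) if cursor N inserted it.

After op 1 (add_cursor(3)): buffer="htvwrfrm" (len 8), cursors c1@3 c4@3 c2@4 c3@6, authorship ........
After op 2 (move_left): buffer="htvwrfrm" (len 8), cursors c1@2 c4@2 c2@3 c3@5, authorship ........
After op 3 (insert('l')): buffer="htllvlwrlfrm" (len 12), cursors c1@4 c4@4 c2@6 c3@9, authorship ..14.2..3...
After op 4 (move_left): buffer="htllvlwrlfrm" (len 12), cursors c1@3 c4@3 c2@5 c3@8, authorship ..14.2..3...
After op 5 (move_left): buffer="htllvlwrlfrm" (len 12), cursors c1@2 c4@2 c2@4 c3@7, authorship ..14.2..3...
After op 6 (insert('j')): buffer="htjjlljvlwjrlfrm" (len 16), cursors c1@4 c4@4 c2@7 c3@11, authorship ..14142.2.3.3...
Authorship (.=original, N=cursor N): . . 1 4 1 4 2 . 2 . 3 . 3 . . .
Index 7: author = original

Answer: original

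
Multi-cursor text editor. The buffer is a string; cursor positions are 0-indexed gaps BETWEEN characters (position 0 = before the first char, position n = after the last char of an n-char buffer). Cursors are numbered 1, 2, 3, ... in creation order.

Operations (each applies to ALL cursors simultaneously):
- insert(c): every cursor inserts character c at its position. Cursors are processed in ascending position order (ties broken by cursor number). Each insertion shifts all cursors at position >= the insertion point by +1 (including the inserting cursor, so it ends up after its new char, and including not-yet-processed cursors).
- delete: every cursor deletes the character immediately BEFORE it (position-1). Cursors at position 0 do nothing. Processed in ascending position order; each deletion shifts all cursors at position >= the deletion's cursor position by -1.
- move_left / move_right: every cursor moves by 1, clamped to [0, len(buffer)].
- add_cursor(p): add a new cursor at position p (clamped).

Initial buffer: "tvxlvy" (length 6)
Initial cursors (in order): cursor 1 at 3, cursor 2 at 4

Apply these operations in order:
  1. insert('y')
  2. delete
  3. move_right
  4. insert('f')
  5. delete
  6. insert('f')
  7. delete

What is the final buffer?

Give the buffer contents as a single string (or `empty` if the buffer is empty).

Answer: tvxlvy

Derivation:
After op 1 (insert('y')): buffer="tvxylyvy" (len 8), cursors c1@4 c2@6, authorship ...1.2..
After op 2 (delete): buffer="tvxlvy" (len 6), cursors c1@3 c2@4, authorship ......
After op 3 (move_right): buffer="tvxlvy" (len 6), cursors c1@4 c2@5, authorship ......
After op 4 (insert('f')): buffer="tvxlfvfy" (len 8), cursors c1@5 c2@7, authorship ....1.2.
After op 5 (delete): buffer="tvxlvy" (len 6), cursors c1@4 c2@5, authorship ......
After op 6 (insert('f')): buffer="tvxlfvfy" (len 8), cursors c1@5 c2@7, authorship ....1.2.
After op 7 (delete): buffer="tvxlvy" (len 6), cursors c1@4 c2@5, authorship ......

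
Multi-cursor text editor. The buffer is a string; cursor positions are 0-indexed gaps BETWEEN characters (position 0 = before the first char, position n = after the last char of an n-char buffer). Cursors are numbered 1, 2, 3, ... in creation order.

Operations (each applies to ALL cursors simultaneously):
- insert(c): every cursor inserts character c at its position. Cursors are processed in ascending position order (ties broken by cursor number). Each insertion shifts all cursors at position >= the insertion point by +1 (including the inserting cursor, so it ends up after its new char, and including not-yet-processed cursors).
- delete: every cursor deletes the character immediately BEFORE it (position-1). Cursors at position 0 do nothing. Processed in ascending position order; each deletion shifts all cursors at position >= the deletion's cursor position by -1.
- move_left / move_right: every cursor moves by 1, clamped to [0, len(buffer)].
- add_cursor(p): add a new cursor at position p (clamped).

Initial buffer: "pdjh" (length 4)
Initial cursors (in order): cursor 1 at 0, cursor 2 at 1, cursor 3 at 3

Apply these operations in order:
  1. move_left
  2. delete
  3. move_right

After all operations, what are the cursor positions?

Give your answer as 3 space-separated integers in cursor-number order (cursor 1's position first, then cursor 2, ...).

Answer: 1 1 2

Derivation:
After op 1 (move_left): buffer="pdjh" (len 4), cursors c1@0 c2@0 c3@2, authorship ....
After op 2 (delete): buffer="pjh" (len 3), cursors c1@0 c2@0 c3@1, authorship ...
After op 3 (move_right): buffer="pjh" (len 3), cursors c1@1 c2@1 c3@2, authorship ...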